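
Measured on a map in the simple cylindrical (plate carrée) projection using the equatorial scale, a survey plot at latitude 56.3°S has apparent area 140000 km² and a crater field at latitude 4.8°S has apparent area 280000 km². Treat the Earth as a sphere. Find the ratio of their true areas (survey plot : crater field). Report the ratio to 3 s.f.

0.278

Plate carrée has h = 1 and k = sec φ, giving areal scale sec φ; true area = (apparent area) · cos φ.
True area of survey plot: 140000 × cos(56.3°) = 140000 × 0.5548 = 77680 km².
True area of crater field: 280000 × cos(4.8°) = 280000 × 0.9965 = 279000 km².
Ratio = 77680 / 279000 ≈ 0.278.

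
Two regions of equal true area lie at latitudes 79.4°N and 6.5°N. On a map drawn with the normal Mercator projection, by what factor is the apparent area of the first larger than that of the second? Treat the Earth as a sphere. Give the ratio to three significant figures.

29.2

Mercator is conformal with k = sec φ, so areal scale = k² = sec²φ.
At 79.4°: sec²(79.4°) = 1/0.1840² = 29.55.
At 6.5°: sec²(6.5°) = 1/0.9936² = 1.013.
Ratio = 29.55/1.013 = cos²(6.5°)/cos²(79.4°) ≈ 29.2.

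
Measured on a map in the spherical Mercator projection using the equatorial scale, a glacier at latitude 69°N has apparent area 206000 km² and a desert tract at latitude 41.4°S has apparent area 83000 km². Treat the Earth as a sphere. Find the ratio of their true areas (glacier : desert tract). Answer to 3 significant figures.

0.566

Since Mercator area scale is 1/cos²φ, the true area equals the apparent area multiplied by cos²φ.
True area of glacier: 206000 × cos²(69°) = 206000 × 0.1284 = 26460 km².
True area of desert tract: 83000 × cos²(41.4°) = 83000 × 0.5627 = 46700 km².
Ratio = 26460 / 46700 ≈ 0.566.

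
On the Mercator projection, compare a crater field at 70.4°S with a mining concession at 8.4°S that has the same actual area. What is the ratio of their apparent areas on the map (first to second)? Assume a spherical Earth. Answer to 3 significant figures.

8.70

Mercator is conformal with k = sec φ, so areal scale = k² = sec²φ.
At 70.4°: sec²(70.4°) = 1/0.3355² = 8.887.
At 8.4°: sec²(8.4°) = 1/0.9893² = 1.022.
Ratio = 8.887/1.022 = cos²(8.4°)/cos²(70.4°) ≈ 8.70.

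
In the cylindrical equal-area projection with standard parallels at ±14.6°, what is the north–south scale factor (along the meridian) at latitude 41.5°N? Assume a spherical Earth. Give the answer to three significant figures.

Cylindrical equal-area (φ₀ = 14.6°): h = cos φ / cos 14.6° along meridians, k = cos 14.6° / cos φ along parallels; h·k = 1.
h = cos 41.5° / cos 14.6° = 0.7490/0.9677 = 0.7739.

0.774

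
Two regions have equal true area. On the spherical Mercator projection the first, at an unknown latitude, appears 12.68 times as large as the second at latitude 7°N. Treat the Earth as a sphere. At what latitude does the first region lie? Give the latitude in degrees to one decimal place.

Mercator areal scale is sec²φ, so apparent-area ratio = sec²φ₁ / sec²φ₂ = cos²φ₂ / cos²φ₁.
cos²φ₂ / cos²φ₁ = 12.68  ⇒  cos φ₁ = cos 7° / √12.68 = 0.9925/3.561 = 0.2787.
φ₁ = arccos(0.2787) ≈ 73.8°.

73.8°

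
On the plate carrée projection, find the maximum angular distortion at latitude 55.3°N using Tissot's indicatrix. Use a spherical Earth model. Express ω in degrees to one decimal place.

Plate carrée maps x = Rλ, y = Rφ. The meridian scale is h = 1 and the parallel scale is k = 1/cos φ = sec φ.
At 55.3°: h = 1.000, k = 1.757; principal scales a = 1.757, b = 1.000.
sin(ω/2) = (a − b)/(a + b) = 0.7566/2.757 = 0.2745, so ω = 2 arcsin(0.2745) ≈ 31.9°.

31.9°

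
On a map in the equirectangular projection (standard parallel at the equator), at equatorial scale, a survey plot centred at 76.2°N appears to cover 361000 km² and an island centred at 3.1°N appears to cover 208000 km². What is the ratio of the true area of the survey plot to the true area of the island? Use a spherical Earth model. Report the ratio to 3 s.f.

On the plate carrée, areal scale = h·k = 1 × sec φ, so true area = apparent × cos φ.
True area of survey plot: 361000 × cos(76.2°) = 361000 × 0.2385 = 86110 km².
True area of island: 208000 × cos(3.1°) = 208000 × 0.9985 = 207700 km².
Ratio = 86110 / 207700 ≈ 0.415.

0.415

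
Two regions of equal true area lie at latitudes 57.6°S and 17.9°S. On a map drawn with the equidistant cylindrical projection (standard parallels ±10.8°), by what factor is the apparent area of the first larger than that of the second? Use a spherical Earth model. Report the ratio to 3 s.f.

1.78

The equidistant cylindrical projection with φ₀ = 10.8° has h = 1 (meridians true) and k = cos φ₀ / cos φ along parallels.
Areal scale at 57.6°: h·k = 1.000 × 1.833 = 1.833.
Areal scale at 17.9°: h·k = 1.000 × 1.032 = 1.032.
Ratio = 1.833/1.032 ≈ 1.78.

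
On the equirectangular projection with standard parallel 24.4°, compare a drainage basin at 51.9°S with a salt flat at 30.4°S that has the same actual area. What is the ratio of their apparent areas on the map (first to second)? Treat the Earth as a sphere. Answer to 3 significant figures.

The equidistant cylindrical projection with φ₀ = 24.4° has h = 1 (meridians true) and k = cos φ₀ / cos φ along parallels.
Areal scale at 51.9°: h·k = 1.000 × 1.476 = 1.476.
Areal scale at 30.4°: h·k = 1.000 × 1.056 = 1.056.
Ratio = 1.476/1.056 ≈ 1.40.

1.40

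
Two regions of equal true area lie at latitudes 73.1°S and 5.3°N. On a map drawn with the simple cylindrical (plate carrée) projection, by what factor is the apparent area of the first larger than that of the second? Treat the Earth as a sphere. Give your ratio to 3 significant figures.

In the plate carrée (x = Rλ, y = Rφ), meridians are true-scale (h = 1) and parallels are stretched by k = sec φ.
Areal scale at 73.1°: h·k = 1.000 × 3.440 = 3.440.
Areal scale at 5.3°: h·k = 1.000 × 1.004 = 1.004.
Ratio = 3.440/1.004 ≈ 3.43.

3.43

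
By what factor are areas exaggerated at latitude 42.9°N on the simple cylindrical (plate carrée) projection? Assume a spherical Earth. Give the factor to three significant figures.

Plate carrée maps x = Rλ, y = Rφ. The meridian scale is h = 1 and the parallel scale is k = 1/cos φ = sec φ.
Areal scale = h·k = 1 × sec φ; at 42.9°, h = 1.000, k = 1.365, so h·k = 1.365.

1.37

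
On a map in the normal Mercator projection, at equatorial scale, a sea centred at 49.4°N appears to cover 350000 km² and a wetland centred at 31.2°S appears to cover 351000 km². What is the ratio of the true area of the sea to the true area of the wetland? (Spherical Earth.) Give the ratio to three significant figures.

0.577

Since Mercator area scale is 1/cos²φ, the true area equals the apparent area multiplied by cos²φ.
True area of sea: 350000 × cos²(49.4°) = 350000 × 0.4235 = 148200 km².
True area of wetland: 351000 × cos²(31.2°) = 351000 × 0.7316 = 256800 km².
Ratio = 148200 / 256800 ≈ 0.577.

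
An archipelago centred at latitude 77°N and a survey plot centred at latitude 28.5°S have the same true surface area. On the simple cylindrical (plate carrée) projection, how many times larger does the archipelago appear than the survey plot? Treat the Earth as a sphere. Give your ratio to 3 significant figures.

3.91

In the plate carrée (x = Rλ, y = Rφ), meridians are true-scale (h = 1) and parallels are stretched by k = sec φ.
Areal scale at 77°: h·k = 1.000 × 4.445 = 4.445.
Areal scale at 28.5°: h·k = 1.000 × 1.138 = 1.138.
Ratio = 4.445/1.138 ≈ 3.91.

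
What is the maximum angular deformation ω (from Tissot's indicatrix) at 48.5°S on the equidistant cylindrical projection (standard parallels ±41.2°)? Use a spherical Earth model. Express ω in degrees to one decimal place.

7.3°

In the equirectangular projection with standard parallel φ₀ = 41.2° (x = Rλ cos φ₀, y = Rφ), meridians are true-scale (h = 1) and the parallel scale is k = cos φ₀ / cos φ.
At 48.5°: h = 1.000, k = 1.136; principal scales a = 1.136, b = 1.000.
sin(ω/2) = (a − b)/(a + b) = 0.1355/2.136 = 0.06346, so ω = 2 arcsin(0.06346) ≈ 7.3°.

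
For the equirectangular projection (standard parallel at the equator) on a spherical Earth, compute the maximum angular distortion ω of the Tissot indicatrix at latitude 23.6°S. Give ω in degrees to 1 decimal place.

Plate carrée maps x = Rλ, y = Rφ. The meridian scale is h = 1 and the parallel scale is k = 1/cos φ = sec φ.
At 23.6°: h = 1.000, k = 1.091; principal scales a = 1.091, b = 1.000.
sin(ω/2) = (a − b)/(a + b) = 0.09127/2.091 = 0.04364, so ω = 2 arcsin(0.04364) ≈ 5.0°.

5.0°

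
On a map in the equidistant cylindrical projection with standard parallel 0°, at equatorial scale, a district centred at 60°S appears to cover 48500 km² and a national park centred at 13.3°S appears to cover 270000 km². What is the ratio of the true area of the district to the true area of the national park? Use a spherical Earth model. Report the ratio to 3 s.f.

0.0923

On the plate carrée, areal scale = h·k = 1 × sec φ, so true area = apparent × cos φ.
True area of district: 48500 × cos(60°) = 48500 × 0.5000 = 24250 km².
True area of national park: 270000 × cos(13.3°) = 270000 × 0.9732 = 262800 km².
Ratio = 24250 / 262800 ≈ 0.0923.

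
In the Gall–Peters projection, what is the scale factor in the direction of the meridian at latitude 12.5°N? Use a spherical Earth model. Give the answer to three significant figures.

The Gall–Peters projection is cylindrical equal-area with φ₀ = 45°. Cylindrical equal-area (φ₀ = 45°): h = cos φ / cos 45° along meridians, k = cos 45° / cos φ along parallels; h·k = 1.
h = cos 12.5° / cos 45° = 0.9763/0.7071 = 1.381.

1.38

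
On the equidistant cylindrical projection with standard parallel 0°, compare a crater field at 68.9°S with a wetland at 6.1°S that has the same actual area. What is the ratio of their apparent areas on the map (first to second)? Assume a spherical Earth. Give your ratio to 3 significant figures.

Plate carrée maps x = Rλ, y = Rφ. The meridian scale is h = 1 and the parallel scale is k = 1/cos φ = sec φ.
Areal scale at 68.9°: h·k = 1.000 × 2.778 = 2.778.
Areal scale at 6.1°: h·k = 1.000 × 1.006 = 1.006.
Ratio = 2.778/1.006 ≈ 2.76.

2.76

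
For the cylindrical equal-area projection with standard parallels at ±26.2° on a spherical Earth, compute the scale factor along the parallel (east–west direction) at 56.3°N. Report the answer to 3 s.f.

A cylindrical equal-area projection with standard parallel φ₀ has meridian scale h = cos φ / cos φ₀ and parallel scale k = cos φ₀ / cos φ (so areas are preserved, h·k = 1).
k = cos 26.2° / cos 56.3° = 0.8973/0.5548 = 1.617.

1.62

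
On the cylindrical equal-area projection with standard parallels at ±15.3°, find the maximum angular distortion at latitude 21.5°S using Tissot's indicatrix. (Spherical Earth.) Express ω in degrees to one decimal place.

Cylindrical equal-area (φ₀ = 15.3°): h = cos φ / cos 15.3° along meridians, k = cos 15.3° / cos φ along parallels; h·k = 1.
At 21.5°: h = 0.9646, k = 1.037; principal scales a = 1.037, b = 0.9646.
sin(ω/2) = (a − b)/(a + b) = 0.07209/2.001 = 0.03602, so ω = 2 arcsin(0.03602) ≈ 4.1°.

4.1°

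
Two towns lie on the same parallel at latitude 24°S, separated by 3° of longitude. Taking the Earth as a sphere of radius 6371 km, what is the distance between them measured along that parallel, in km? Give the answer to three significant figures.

Arc length along a parallel = R cos φ · Δλ (with Δλ in radians).
= 6371 × cos 24° × (3° × π/180) = 6371 × 0.9135 × 0.05236 ≈ 305 km.

305 km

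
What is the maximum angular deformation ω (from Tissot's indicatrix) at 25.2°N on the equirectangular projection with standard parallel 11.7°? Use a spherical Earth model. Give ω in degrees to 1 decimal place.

4.5°

The equidistant cylindrical projection with φ₀ = 11.7° has h = 1 (meridians true) and k = cos φ₀ / cos φ along parallels.
At 25.2°: h = 1.000, k = 1.082; principal scales a = 1.082, b = 1.000.
sin(ω/2) = (a − b)/(a + b) = 0.08222/2.082 = 0.03949, so ω = 2 arcsin(0.03949) ≈ 4.5°.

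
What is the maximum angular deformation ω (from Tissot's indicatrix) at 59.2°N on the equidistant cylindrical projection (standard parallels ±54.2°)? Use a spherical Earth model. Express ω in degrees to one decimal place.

The equidistant cylindrical projection with φ₀ = 54.2° has h = 1 (meridians true) and k = cos φ₀ / cos φ along parallels.
At 59.2°: h = 1.000, k = 1.142; principal scales a = 1.142, b = 1.000.
sin(ω/2) = (a − b)/(a + b) = 0.1424/2.142 = 0.06647, so ω = 2 arcsin(0.06647) ≈ 7.6°.

7.6°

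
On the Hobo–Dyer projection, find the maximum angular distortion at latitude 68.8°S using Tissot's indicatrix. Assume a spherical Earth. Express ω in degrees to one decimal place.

Hobo–Dyer is a cylindrical equal-area projection with standard parallels at ±37.5°. A cylindrical equal-area projection with standard parallel φ₀ has meridian scale h = cos φ / cos φ₀ and parallel scale k = cos φ₀ / cos φ (so areas are preserved, h·k = 1).
At 68.8°: h = 0.4558, k = 2.194; principal scales a = 2.194, b = 0.4558.
sin(ω/2) = (a − b)/(a + b) = 1.738/2.650 = 0.6559, so ω = 2 arcsin(0.6559) ≈ 82.0°.

82.0°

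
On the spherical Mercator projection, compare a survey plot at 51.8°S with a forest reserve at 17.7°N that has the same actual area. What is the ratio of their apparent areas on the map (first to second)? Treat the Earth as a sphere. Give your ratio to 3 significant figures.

Mercator areal scale is sec²φ.
At 51.8°: sec²(51.8°) = 1/0.6184² = 2.615.
At 17.7°: sec²(17.7°) = 1/0.9527² = 1.102.
Ratio = 2.615/1.102 = cos²(17.7°)/cos²(51.8°) ≈ 2.37.

2.37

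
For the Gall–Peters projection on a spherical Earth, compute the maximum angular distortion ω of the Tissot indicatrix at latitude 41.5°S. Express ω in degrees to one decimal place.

6.6°

The Gall–Peters projection is cylindrical equal-area with φ₀ = 45°. Cylindrical equal-area (φ₀ = 45°): h = cos φ / cos 45° along meridians, k = cos 45° / cos φ along parallels; h·k = 1.
At 41.5°: h = 1.059, k = 0.9441; principal scales a = 1.059, b = 0.9441.
sin(ω/2) = (a − b)/(a + b) = 0.1151/2.003 = 0.05743, so ω = 2 arcsin(0.05743) ≈ 6.6°.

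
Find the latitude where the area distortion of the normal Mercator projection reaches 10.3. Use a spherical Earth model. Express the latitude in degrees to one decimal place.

Mercator areal scale is sec²φ.
sec²φ = 10.3  ⇒  cos²φ = 0.09709  ⇒  cos φ = 0.3116.
φ = arccos(0.3116) ≈ 71.8°.

71.8°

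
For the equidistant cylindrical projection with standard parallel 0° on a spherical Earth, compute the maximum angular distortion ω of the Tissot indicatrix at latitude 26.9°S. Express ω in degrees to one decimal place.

6.6°

Plate carrée maps x = Rλ, y = Rφ. The meridian scale is h = 1 and the parallel scale is k = 1/cos φ = sec φ.
At 26.9°: h = 1.000, k = 1.121; principal scales a = 1.121, b = 1.000.
sin(ω/2) = (a − b)/(a + b) = 0.1213/2.121 = 0.05720, so ω = 2 arcsin(0.05720) ≈ 6.6°.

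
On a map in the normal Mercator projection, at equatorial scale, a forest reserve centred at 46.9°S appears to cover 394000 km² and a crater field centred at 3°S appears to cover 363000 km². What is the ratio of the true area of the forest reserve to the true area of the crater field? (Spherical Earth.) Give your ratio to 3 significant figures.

On Mercator the areal scale is sec²φ, so true area = apparent × cos²φ.
True area of forest reserve: 394000 × cos²(46.9°) = 394000 × 0.4669 = 183900 km².
True area of crater field: 363000 × cos²(3°) = 363000 × 0.9973 = 362000 km².
Ratio = 183900 / 362000 ≈ 0.508.

0.508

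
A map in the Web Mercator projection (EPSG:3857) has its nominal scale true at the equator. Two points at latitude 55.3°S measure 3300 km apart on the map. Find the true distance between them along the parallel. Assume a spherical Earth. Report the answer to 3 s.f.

For Mercator, h = k = sec φ (a conformal cylindrical projection has a single point scale, 1/cos φ).
Along the parallel at 55.3°, map distances are exaggerated by k = sec 55.3° = 1.757.
True distance = 3300 / 1.757 = 3300 × cos 55.3° ≈ 1880 km.

1880 km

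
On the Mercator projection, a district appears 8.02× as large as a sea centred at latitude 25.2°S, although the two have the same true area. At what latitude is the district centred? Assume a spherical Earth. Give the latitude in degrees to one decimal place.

On Mercator, (apparent₁)/(apparent₂) = sec²φ₁ / sec²φ₂ when true areas are equal.
cos²φ₂ / cos²φ₁ = 8.02  ⇒  cos φ₁ = cos 25.2° / √8.02 = 0.9048/2.832 = 0.3195.
φ₁ = arccos(0.3195) ≈ 71.4°.

71.4°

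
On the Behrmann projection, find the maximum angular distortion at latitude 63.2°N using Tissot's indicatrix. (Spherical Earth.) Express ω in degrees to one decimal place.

Behrmann is a cylindrical equal-area projection with standard parallels at ±30°. For cylindrical equal-area with standard parallel φ₀, h = cos φ / cos φ₀ and k = cos φ₀ / cos φ, so h·k = 1.
At 63.2°: h = 0.5206, k = 1.921; principal scales a = 1.921, b = 0.5206.
sin(ω/2) = (a − b)/(a + b) = 1.400/2.441 = 0.5735, so ω = 2 arcsin(0.5735) ≈ 70.0°.

70.0°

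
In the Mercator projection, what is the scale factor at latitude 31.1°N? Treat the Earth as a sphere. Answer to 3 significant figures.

1.17

For Mercator, h = k = sec φ (a conformal cylindrical projection has a single point scale, 1/cos φ).
k = 1/cos 31.1° = 1/0.8563 = 1.168.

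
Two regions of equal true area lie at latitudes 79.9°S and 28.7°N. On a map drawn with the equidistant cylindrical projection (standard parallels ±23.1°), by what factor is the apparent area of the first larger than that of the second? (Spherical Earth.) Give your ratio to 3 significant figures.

5.00

The equidistant cylindrical projection with φ₀ = 23.1° has h = 1 (meridians true) and k = cos φ₀ / cos φ along parallels.
Areal scale at 79.9°: h·k = 1.000 × 5.245 = 5.245.
Areal scale at 28.7°: h·k = 1.000 × 1.049 = 1.049.
Ratio = 5.245/1.049 ≈ 5.00.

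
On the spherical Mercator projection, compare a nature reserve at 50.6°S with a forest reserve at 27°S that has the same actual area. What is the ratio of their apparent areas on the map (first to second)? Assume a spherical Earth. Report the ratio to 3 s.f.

1.97

Mercator areal scale is sec²φ.
At 50.6°: sec²(50.6°) = 1/0.6347² = 2.482.
At 27°: sec²(27°) = 1/0.8910² = 1.260.
Ratio = 2.482/1.260 = cos²(27°)/cos²(50.6°) ≈ 1.97.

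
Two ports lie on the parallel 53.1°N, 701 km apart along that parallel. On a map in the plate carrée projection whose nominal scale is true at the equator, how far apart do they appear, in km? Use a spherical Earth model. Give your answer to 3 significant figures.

1170 km

Plate carrée maps x = Rλ, y = Rφ. The meridian scale is h = 1 and the parallel scale is k = 1/cos φ = sec φ.
Along the parallel, k = sec 53.1° = 1/0.6004 = 1.666.
Map distance = 701 × 1.666 ≈ 1170 km.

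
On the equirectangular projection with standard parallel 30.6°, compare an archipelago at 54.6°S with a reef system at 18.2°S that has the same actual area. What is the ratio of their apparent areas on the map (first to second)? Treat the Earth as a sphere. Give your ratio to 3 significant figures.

The equidistant cylindrical projection with φ₀ = 30.6° has h = 1 (meridians true) and k = cos φ₀ / cos φ along parallels.
Areal scale at 54.6°: h·k = 1.000 × 1.486 = 1.486.
Areal scale at 18.2°: h·k = 1.000 × 0.9061 = 0.9061.
Ratio = 1.486/0.9061 ≈ 1.64.

1.64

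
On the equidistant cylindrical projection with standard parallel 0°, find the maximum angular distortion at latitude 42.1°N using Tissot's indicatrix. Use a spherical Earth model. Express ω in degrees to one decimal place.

Plate carrée maps x = Rλ, y = Rφ. The meridian scale is h = 1 and the parallel scale is k = 1/cos φ = sec φ.
At 42.1°: h = 1.000, k = 1.348; principal scales a = 1.348, b = 1.000.
sin(ω/2) = (a − b)/(a + b) = 0.3478/2.348 = 0.1481, so ω = 2 arcsin(0.1481) ≈ 17.0°.

17.0°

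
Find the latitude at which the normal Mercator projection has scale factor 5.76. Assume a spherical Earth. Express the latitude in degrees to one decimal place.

Mercator scale is k = sec φ = 1/cos φ.
1/cos φ = 5.76  ⇒  cos φ = 0.1736  ⇒  φ = arccos(0.1736) ≈ 80.0°.

80.0°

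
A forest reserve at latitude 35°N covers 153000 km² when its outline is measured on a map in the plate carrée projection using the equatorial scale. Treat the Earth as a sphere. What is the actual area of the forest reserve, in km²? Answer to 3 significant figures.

125000 km²

For the equirectangular projection with φ₀ = 0 (plate carrée), h = 1 along meridians and k = sec φ along parallels.
Areal scale = h·k = 1 × sec φ; at 35°, h = 1.000, k = 1.221, so h·k = 1.221.
True area = apparent / (areal scale) = 153000 / 1.221 ≈ 125000 km².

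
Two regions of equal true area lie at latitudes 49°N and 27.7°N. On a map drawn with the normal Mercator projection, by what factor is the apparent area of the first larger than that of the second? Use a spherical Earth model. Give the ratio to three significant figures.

1.82

Mercator areal scale is sec²φ.
At 49°: sec²(49°) = 1/0.6561² = 2.323.
At 27.7°: sec²(27.7°) = 1/0.8854² = 1.276.
Ratio = 2.323/1.276 = cos²(27.7°)/cos²(49°) ≈ 1.82.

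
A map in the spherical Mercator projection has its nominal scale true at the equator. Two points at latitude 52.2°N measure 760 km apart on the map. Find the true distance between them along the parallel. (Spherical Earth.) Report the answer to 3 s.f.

466 km

For Mercator, h = k = sec φ (a conformal cylindrical projection has a single point scale, 1/cos φ).
Along the parallel at 52.2°, map distances are exaggerated by k = sec 52.2° = 1.632.
True distance = 760 / 1.632 = 760 × cos 52.2° ≈ 466 km.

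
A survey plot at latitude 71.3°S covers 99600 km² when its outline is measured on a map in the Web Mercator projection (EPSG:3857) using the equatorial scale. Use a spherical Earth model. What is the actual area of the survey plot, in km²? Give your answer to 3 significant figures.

Mercator is conformal, so the point scale is isotropic: h = k = sec φ = 1/cos φ.
Areal scale = k² = sec²φ = 1/cos²(71.3°) = 1/0.3206² = 9.728.
True area = apparent / (areal scale) = 99600 / 9.728 ≈ 10200 km².

10200 km²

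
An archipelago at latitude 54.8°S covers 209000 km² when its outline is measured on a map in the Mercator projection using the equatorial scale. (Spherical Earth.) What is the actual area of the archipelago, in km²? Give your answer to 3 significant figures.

69400 km²

The Mercator projection is conformal; its linear scale factor is the same in every direction and equals sec φ = 1/cos φ.
Areal scale = k² = sec²φ = 1/cos²(54.8°) = 1/0.5764² = 3.010.
True area = apparent / (areal scale) = 209000 / 3.010 ≈ 69400 km².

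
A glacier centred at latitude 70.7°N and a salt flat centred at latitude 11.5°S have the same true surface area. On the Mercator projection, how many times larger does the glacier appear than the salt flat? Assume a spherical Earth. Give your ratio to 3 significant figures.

8.79

On Mercator, area is exaggerated by sec²φ = 1/cos²φ.
At 70.7°: sec²(70.7°) = 1/0.3305² = 9.154.
At 11.5°: sec²(11.5°) = 1/0.9799² = 1.041.
Ratio = 9.154/1.041 = cos²(11.5°)/cos²(70.7°) ≈ 8.79.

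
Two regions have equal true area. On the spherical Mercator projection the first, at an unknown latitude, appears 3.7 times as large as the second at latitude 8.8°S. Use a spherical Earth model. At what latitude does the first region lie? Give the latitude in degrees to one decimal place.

For equal true areas on Mercator, apparent areas scale as sec²φ, so the ratio is cos²φ₂ / cos²φ₁.
cos²φ₂ / cos²φ₁ = 3.7  ⇒  cos φ₁ = cos 8.8° / √3.7 = 0.9882/1.924 = 0.5138.
φ₁ = arccos(0.5138) ≈ 59.1°.

59.1°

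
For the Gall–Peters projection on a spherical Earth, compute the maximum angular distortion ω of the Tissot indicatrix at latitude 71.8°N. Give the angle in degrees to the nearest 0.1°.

84.7°

The Gall–Peters projection is cylindrical equal-area with φ₀ = 45°. Cylindrical equal-area (φ₀ = 45°): h = cos φ / cos 45° along meridians, k = cos 45° / cos φ along parallels; h·k = 1.
At 71.8°: h = 0.4417, k = 2.264; principal scales a = 2.264, b = 0.4417.
sin(ω/2) = (a − b)/(a + b) = 1.822/2.706 = 0.6735, so ω = 2 arcsin(0.6735) ≈ 84.7°.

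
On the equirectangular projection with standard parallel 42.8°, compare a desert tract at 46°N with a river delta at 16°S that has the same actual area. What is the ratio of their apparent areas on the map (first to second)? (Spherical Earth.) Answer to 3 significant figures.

The equidistant cylindrical projection with φ₀ = 42.8° has h = 1 (meridians true) and k = cos φ₀ / cos φ along parallels.
Areal scale at 46°: h·k = 1.000 × 1.056 = 1.056.
Areal scale at 16°: h·k = 1.000 × 0.7633 = 0.7633.
Ratio = 1.056/0.7633 ≈ 1.38.

1.38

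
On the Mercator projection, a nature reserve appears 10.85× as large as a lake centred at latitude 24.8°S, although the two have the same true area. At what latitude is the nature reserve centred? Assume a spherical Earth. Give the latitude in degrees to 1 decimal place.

On Mercator, (apparent₁)/(apparent₂) = sec²φ₁ / sec²φ₂ when true areas are equal.
cos²φ₂ / cos²φ₁ = 10.85  ⇒  cos φ₁ = cos 24.8° / √10.85 = 0.9078/3.294 = 0.2756.
φ₁ = arccos(0.2756) ≈ 74.0°.

74.0°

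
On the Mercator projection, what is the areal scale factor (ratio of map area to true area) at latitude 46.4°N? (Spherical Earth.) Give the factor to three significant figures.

2.10

For Mercator, h = k = sec φ (a conformal cylindrical projection has a single point scale, 1/cos φ).
Areal scale = k² = sec²φ = 1/cos²(46.4°) = 1/0.6896² = 2.103.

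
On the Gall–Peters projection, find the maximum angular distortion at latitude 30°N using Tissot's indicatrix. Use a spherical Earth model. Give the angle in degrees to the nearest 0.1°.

23.1°

Gall–Peters is a cylindrical equal-area projection with standard parallels at ±45°. For cylindrical equal-area with standard parallel φ₀, h = cos φ / cos φ₀ and k = cos φ₀ / cos φ, so h·k = 1.
At 30°: h = 1.225, k = 0.8165; principal scales a = 1.225, b = 0.8165.
sin(ω/2) = (a − b)/(a + b) = 0.4082/2.041 = 0.2000, so ω = 2 arcsin(0.2000) ≈ 23.1°.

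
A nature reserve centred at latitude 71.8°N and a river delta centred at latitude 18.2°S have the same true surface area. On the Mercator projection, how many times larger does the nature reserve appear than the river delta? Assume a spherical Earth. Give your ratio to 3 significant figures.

9.25

Mercator is conformal with k = sec φ, so areal scale = k² = sec²φ.
At 71.8°: sec²(71.8°) = 1/0.3123² = 10.25.
At 18.2°: sec²(18.2°) = 1/0.9500² = 1.108.
Ratio = 10.25/1.108 = cos²(18.2°)/cos²(71.8°) ≈ 9.25.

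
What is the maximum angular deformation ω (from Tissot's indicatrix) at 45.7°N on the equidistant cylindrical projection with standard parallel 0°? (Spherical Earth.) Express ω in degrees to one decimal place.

20.5°

For the equirectangular projection with φ₀ = 0 (plate carrée), h = 1 along meridians and k = sec φ along parallels.
At 45.7°: h = 1.000, k = 1.432; principal scales a = 1.432, b = 1.000.
sin(ω/2) = (a − b)/(a + b) = 0.4318/2.432 = 0.1776, so ω = 2 arcsin(0.1776) ≈ 20.5°.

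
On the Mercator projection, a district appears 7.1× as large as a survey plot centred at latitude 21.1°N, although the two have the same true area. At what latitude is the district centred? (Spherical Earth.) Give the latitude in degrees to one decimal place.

69.5°

On Mercator, (apparent₁)/(apparent₂) = sec²φ₁ / sec²φ₂ when true areas are equal.
cos²φ₂ / cos²φ₁ = 7.1  ⇒  cos φ₁ = cos 21.1° / √7.1 = 0.9330/2.665 = 0.3501.
φ₁ = arccos(0.3501) ≈ 69.5°.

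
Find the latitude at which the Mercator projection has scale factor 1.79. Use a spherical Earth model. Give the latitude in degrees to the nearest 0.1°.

Mercator scale is k = sec φ = 1/cos φ.
1/cos φ = 1.79  ⇒  cos φ = 0.5587  ⇒  φ = arccos(0.5587) ≈ 56.0°.

56.0°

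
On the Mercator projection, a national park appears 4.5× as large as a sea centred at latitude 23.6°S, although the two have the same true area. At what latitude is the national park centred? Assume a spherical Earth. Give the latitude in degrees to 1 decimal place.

64.4°

On Mercator, (apparent₁)/(apparent₂) = sec²φ₁ / sec²φ₂ when true areas are equal.
cos²φ₂ / cos²φ₁ = 4.5  ⇒  cos φ₁ = cos 23.6° / √4.5 = 0.9164/2.121 = 0.4320.
φ₁ = arccos(0.4320) ≈ 64.4°.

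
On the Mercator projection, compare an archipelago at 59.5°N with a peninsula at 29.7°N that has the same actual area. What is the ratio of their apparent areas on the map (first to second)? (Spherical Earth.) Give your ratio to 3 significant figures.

2.93

On Mercator, area is exaggerated by sec²φ = 1/cos²φ.
At 59.5°: sec²(59.5°) = 1/0.5075² = 3.882.
At 29.7°: sec²(29.7°) = 1/0.8686² = 1.325.
Ratio = 3.882/1.325 = cos²(29.7°)/cos²(59.5°) ≈ 2.93.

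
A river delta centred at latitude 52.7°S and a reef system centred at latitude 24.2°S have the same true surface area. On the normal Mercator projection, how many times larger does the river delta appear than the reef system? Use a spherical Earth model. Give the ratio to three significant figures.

2.27

On Mercator, area is exaggerated by sec²φ = 1/cos²φ.
At 52.7°: sec²(52.7°) = 1/0.6060² = 2.723.
At 24.2°: sec²(24.2°) = 1/0.9121² = 1.202.
Ratio = 2.723/1.202 = cos²(24.2°)/cos²(52.7°) ≈ 2.27.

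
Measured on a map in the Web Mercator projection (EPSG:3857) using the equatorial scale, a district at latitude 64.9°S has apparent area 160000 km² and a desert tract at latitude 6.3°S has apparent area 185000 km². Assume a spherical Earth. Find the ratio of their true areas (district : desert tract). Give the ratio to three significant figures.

0.158

On Mercator the areal scale is sec²φ, so true area = apparent × cos²φ.
True area of district: 160000 × cos²(64.9°) = 160000 × 0.1799 = 28790 km².
True area of desert tract: 185000 × cos²(6.3°) = 185000 × 0.9880 = 182800 km².
Ratio = 28790 / 182800 ≈ 0.158.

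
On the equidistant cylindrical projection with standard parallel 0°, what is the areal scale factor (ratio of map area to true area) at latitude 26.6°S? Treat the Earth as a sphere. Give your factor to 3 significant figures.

1.12

For the equirectangular projection with φ₀ = 0 (plate carrée), h = 1 along meridians and k = sec φ along parallels.
Areal scale = h·k = 1 × sec φ; at 26.6°, h = 1.000, k = 1.118, so h·k = 1.118.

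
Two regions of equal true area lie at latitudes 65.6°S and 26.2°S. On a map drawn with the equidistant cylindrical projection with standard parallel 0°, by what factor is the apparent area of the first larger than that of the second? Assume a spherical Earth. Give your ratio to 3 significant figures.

2.17

Plate carrée maps x = Rλ, y = Rφ. The meridian scale is h = 1 and the parallel scale is k = 1/cos φ = sec φ.
Areal scale at 65.6°: h·k = 1.000 × 2.421 = 2.421.
Areal scale at 26.2°: h·k = 1.000 × 1.115 = 1.115.
Ratio = 2.421/1.115 ≈ 2.17.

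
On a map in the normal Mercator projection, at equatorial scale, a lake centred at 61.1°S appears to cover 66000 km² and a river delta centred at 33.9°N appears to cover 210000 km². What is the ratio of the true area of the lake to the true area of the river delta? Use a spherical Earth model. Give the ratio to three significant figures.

0.107

On Mercator the areal scale is sec²φ, so true area = apparent × cos²φ.
True area of lake: 66000 × cos²(61.1°) = 66000 × 0.2336 = 15420 km².
True area of river delta: 210000 × cos²(33.9°) = 210000 × 0.6889 = 144700 km².
Ratio = 15420 / 144700 ≈ 0.107.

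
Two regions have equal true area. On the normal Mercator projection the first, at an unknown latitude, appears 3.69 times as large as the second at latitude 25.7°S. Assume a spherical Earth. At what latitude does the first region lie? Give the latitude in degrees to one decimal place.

62.0°

For equal true areas on Mercator, apparent areas scale as sec²φ, so the ratio is cos²φ₂ / cos²φ₁.
cos²φ₂ / cos²φ₁ = 3.69  ⇒  cos φ₁ = cos 25.7° / √3.69 = 0.9011/1.921 = 0.4691.
φ₁ = arccos(0.4691) ≈ 62.0°.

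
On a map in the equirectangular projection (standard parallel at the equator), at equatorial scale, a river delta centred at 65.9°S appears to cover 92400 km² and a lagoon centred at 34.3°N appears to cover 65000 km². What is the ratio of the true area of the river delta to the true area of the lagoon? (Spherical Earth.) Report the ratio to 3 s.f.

0.703

On the plate carrée, areal scale = h·k = 1 × sec φ, so true area = apparent × cos φ.
True area of river delta: 92400 × cos(65.9°) = 92400 × 0.4083 = 37730 km².
True area of lagoon: 65000 × cos(34.3°) = 65000 × 0.8261 = 53700 km².
Ratio = 37730 / 53700 ≈ 0.703.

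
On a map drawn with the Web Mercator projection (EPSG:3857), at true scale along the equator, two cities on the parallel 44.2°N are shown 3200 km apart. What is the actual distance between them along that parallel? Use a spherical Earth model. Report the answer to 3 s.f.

2290 km

For Mercator, h = k = sec φ (a conformal cylindrical projection has a single point scale, 1/cos φ).
Along the parallel at 44.2°, map distances are exaggerated by k = sec 44.2° = 1.395.
True distance = 3200 / 1.395 = 3200 × cos 44.2° ≈ 2290 km.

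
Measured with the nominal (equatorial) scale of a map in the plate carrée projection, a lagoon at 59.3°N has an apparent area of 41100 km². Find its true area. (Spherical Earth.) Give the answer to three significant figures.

Plate carrée maps x = Rλ, y = Rφ. The meridian scale is h = 1 and the parallel scale is k = 1/cos φ = sec φ.
Areal scale = h·k = 1 × sec φ; at 59.3°, h = 1.000, k = 1.959, so h·k = 1.959.
True area = apparent / (areal scale) = 41100 / 1.959 ≈ 21000 km².

21000 km²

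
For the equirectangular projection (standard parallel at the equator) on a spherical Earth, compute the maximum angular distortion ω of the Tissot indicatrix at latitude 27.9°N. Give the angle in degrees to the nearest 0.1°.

For the equirectangular projection with φ₀ = 0 (plate carrée), h = 1 along meridians and k = sec φ along parallels.
At 27.9°: h = 1.000, k = 1.132; principal scales a = 1.132, b = 1.000.
sin(ω/2) = (a − b)/(a + b) = 0.1315/2.132 = 0.06170, so ω = 2 arcsin(0.06170) ≈ 7.1°.

7.1°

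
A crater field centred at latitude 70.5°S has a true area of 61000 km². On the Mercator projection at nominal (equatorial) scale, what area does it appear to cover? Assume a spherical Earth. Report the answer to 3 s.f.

547000 km²

For Mercator, h = k = sec φ (a conformal cylindrical projection has a single point scale, 1/cos φ).
Areal scale = k² = sec²φ = 1/cos²(70.5°) = 1/0.3338² = 8.974.
Apparent area = 61000 × 8.974 ≈ 547000 km².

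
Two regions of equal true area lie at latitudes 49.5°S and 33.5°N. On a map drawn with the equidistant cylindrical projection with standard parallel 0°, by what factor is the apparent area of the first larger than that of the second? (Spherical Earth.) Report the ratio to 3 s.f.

In the plate carrée (x = Rλ, y = Rφ), meridians are true-scale (h = 1) and parallels are stretched by k = sec φ.
Areal scale at 49.5°: h·k = 1.000 × 1.540 = 1.540.
Areal scale at 33.5°: h·k = 1.000 × 1.199 = 1.199.
Ratio = 1.540/1.199 ≈ 1.28.

1.28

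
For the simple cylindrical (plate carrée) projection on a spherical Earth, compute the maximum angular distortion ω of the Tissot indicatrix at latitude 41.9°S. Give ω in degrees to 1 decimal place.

16.9°

For the equirectangular projection with φ₀ = 0 (plate carrée), h = 1 along meridians and k = sec φ along parallels.
At 41.9°: h = 1.000, k = 1.344; principal scales a = 1.344, b = 1.000.
sin(ω/2) = (a − b)/(a + b) = 0.3435/2.344 = 0.1466, so ω = 2 arcsin(0.1466) ≈ 16.9°.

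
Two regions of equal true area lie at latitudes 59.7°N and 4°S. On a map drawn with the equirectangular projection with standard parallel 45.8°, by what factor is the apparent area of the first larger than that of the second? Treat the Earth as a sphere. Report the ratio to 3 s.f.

1.98

The equidistant cylindrical projection with φ₀ = 45.8° has h = 1 (meridians true) and k = cos φ₀ / cos φ along parallels.
Areal scale at 59.7°: h·k = 1.000 × 1.382 = 1.382.
Areal scale at 4°: h·k = 1.000 × 0.6989 = 0.6989.
Ratio = 1.382/0.6989 ≈ 1.98.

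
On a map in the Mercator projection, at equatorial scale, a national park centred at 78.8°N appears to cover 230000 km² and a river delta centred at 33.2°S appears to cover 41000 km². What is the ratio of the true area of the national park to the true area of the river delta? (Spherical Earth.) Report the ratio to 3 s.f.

0.302

Mercator's areal exaggeration is sec²φ; hence true area = (apparent area) · cos²φ.
True area of national park: 230000 × cos²(78.8°) = 230000 × 0.03773 = 8677 km².
True area of river delta: 41000 × cos²(33.2°) = 41000 × 0.7002 = 28710 km².
Ratio = 8677 / 28710 ≈ 0.302.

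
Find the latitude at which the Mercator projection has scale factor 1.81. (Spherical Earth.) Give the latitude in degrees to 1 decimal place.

Mercator scale is k = sec φ = 1/cos φ.
1/cos φ = 1.81  ⇒  cos φ = 0.5525  ⇒  φ = arccos(0.5525) ≈ 56.5°.

56.5°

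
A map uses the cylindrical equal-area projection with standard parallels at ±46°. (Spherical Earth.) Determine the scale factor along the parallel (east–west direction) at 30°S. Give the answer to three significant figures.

0.802

For cylindrical equal-area with standard parallel φ₀, h = cos φ / cos φ₀ and k = cos φ₀ / cos φ, so h·k = 1.
k = cos 46° / cos 30° = 0.6947/0.8660 = 0.8021.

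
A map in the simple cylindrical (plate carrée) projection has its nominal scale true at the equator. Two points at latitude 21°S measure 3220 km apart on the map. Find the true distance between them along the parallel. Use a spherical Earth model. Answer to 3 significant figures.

In the plate carrée (x = Rλ, y = Rφ), meridians are true-scale (h = 1) and parallels are stretched by k = sec φ.
Along the parallel at 21°, map distances are exaggerated by k = sec 21° = 1.071.
True distance = 3220 / 1.071 = 3220 × cos 21° ≈ 3010 km.

3010 km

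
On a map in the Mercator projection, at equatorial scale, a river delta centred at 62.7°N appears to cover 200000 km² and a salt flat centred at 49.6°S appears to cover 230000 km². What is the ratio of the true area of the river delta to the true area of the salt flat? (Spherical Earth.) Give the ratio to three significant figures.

On Mercator the areal scale is sec²φ, so true area = apparent × cos²φ.
True area of river delta: 200000 × cos²(62.7°) = 200000 × 0.2104 = 42070 km².
True area of salt flat: 230000 × cos²(49.6°) = 230000 × 0.4201 = 96610 km².
Ratio = 42070 / 96610 ≈ 0.435.

0.435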